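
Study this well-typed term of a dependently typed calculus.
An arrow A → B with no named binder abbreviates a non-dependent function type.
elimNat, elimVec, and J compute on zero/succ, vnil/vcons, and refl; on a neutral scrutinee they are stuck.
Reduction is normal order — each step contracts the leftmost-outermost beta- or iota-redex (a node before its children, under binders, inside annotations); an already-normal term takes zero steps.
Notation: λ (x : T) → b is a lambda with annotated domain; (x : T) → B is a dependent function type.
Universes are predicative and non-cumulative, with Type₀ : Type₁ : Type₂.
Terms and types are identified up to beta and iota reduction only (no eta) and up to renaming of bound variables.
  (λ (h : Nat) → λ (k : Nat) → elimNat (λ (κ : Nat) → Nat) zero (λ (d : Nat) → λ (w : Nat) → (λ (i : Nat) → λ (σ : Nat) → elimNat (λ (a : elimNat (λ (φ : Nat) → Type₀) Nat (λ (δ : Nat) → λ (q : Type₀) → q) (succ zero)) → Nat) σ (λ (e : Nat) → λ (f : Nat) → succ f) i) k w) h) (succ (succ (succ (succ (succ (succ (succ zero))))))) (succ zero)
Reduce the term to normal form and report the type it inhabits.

resulting normal form:
  succ (succ (succ (succ (succ (succ (succ zero))))))
inferred type:
  Nat
observation: 66 normal-order steps separate the term from its normal form.


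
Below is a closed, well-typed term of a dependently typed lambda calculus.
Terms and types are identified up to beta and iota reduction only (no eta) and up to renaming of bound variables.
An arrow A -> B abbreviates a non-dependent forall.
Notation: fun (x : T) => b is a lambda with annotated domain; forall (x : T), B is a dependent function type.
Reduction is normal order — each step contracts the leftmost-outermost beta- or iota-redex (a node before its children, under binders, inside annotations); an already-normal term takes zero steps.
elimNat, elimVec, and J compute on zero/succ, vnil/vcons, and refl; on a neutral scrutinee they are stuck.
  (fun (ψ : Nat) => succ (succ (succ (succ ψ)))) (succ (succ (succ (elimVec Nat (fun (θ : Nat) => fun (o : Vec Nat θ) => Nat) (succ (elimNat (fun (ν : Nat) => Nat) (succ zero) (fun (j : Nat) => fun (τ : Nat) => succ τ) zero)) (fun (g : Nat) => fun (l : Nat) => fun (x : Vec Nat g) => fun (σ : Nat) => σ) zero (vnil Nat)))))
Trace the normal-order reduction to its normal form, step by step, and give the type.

normal-order reduction:
  (fun (ψ : Nat) => succ (succ (succ (succ ψ)))) (succ (succ (succ (elimVec Nat (fun (θ : Nat) => fun (o : Vec Nat θ) => Nat) (succ (elimNat (fun (ν : Nat) => Nat) (succ zero) (fun (j : Nat) => fun (τ : Nat) => succ τ) zero)) (fun (g : Nat) => fun (l : Nat) => fun (x : Vec Nat g) => fun (σ : Nat) => σ) zero (vnil Nat)))))
  ~> succ (succ (succ (succ (succ (succ (succ (elimVec Nat (fun (ψ : Nat) => fun (θ : Vec Nat ψ) => Nat) (succ (elimNat (fun (o : Nat) => Nat) (succ zero) (fun (ν : Nat) => fun (j : Nat) => succ j) zero)) (fun (τ : Nat) => fun (g : Nat) => fun (l : Vec Nat τ) => fun (x : Nat) => x) zero (vnil Nat))))))))
  ~> succ (succ (succ (succ (succ (succ (succ (succ (elimNat (fun (ψ : Nat) => Nat) (succ zero) (fun (θ : Nat) => fun (o : Nat) => succ o) zero))))))))
  ~> succ (succ (succ (succ (succ (succ (succ (succ (succ zero))))))))
type:
  Nat


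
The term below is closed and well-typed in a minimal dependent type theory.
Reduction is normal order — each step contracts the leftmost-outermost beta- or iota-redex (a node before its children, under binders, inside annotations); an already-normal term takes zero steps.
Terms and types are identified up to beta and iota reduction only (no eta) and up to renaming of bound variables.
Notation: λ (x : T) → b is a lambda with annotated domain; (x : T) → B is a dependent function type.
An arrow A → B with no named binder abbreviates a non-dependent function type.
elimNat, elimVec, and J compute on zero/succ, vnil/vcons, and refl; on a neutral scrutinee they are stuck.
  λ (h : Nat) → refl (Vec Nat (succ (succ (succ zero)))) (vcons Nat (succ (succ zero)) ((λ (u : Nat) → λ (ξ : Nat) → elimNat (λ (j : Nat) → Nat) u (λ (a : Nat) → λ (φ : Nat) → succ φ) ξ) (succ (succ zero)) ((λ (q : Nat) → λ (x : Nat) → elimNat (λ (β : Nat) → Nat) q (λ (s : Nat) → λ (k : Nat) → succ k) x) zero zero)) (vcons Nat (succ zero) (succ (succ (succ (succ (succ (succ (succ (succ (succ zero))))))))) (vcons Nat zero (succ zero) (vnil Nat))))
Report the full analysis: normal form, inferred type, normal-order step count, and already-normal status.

resulting normal form:
  λ (h : Nat) → refl (Vec Nat (succ (succ (succ zero)))) (vcons Nat (succ (succ zero)) (succ (succ zero)) (vcons Nat (succ zero) (succ (succ (succ (succ (succ (succ (succ (succ (succ zero))))))))) (vcons Nat zero (succ zero) (vnil Nat))))
type:
  Nat → Eq (Vec Nat (succ (succ (succ zero)))) (vcons Nat (succ (succ zero)) (succ (succ zero)) (vcons Nat (succ zero) (succ (succ (succ (succ (succ (succ (succ (succ (succ zero))))))))) (vcons Nat zero (succ zero) (vnil Nat)))) (vcons Nat (succ (succ zero)) (succ (succ zero)) (vcons Nat (succ zero) (succ (succ (succ (succ (succ (succ (succ (succ (succ zero))))))))) (vcons Nat zero (succ zero) (vnil Nat))))
reduction steps (normal order): 6
already normal: no
first contracted redex: a beta-redex


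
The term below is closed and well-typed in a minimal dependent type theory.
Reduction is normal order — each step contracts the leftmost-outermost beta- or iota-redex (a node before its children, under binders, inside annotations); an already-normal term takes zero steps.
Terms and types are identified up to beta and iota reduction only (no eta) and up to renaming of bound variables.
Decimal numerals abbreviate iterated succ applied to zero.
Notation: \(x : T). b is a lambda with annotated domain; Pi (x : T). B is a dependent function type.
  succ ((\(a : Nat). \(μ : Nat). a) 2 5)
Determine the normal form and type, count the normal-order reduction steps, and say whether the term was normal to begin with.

resulting normal form:
  3
type:
  Nat
normal-order step count: 2
term was already normal: no
first redex: a beta-redex


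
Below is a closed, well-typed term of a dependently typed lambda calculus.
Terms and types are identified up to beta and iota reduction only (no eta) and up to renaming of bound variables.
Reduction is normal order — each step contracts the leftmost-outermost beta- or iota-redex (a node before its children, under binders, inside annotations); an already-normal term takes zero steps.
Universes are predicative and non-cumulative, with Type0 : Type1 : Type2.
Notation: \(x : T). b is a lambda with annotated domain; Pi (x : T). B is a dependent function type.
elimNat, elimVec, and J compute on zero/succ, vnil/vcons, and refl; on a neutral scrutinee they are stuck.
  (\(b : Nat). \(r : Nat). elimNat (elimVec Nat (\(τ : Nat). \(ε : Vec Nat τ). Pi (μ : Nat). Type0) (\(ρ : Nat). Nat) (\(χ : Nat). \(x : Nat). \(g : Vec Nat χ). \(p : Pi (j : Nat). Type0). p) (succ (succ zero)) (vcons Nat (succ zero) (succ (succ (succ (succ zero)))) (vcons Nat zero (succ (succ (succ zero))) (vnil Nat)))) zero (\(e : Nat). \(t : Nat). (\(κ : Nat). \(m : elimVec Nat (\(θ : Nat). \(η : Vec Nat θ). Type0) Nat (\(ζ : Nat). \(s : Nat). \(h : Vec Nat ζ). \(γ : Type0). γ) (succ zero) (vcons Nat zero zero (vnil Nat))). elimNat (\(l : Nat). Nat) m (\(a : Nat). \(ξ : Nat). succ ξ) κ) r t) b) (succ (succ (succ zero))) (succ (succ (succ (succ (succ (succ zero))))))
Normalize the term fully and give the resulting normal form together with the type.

normal form:
  succ (succ (succ (succ (succ (succ (succ (succ (succ (succ (succ (succ (succ (succ (succ (succ (succ (succ zero)))))))))))))))))
type:
  Nat
observation: contracting a beta-redex first, the term normalizes in 75 steps.


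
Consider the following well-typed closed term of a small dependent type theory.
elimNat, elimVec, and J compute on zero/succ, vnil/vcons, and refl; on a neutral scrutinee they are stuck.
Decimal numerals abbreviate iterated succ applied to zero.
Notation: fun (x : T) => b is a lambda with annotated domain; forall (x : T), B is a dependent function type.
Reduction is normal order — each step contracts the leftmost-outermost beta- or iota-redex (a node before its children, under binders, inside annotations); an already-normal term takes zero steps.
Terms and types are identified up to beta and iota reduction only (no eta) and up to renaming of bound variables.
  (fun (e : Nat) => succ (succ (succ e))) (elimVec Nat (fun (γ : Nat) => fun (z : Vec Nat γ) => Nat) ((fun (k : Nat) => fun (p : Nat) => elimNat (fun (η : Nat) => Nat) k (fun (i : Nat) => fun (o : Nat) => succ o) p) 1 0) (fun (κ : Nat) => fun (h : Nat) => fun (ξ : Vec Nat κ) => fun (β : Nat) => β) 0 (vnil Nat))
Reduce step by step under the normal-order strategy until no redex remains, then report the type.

normal-order reduction:
  (fun (e : Nat) => succ (succ (succ e))) (elimVec Nat (fun (γ : Nat) => fun (z : Vec Nat γ) => Nat) ((fun (k : Nat) => fun (p : Nat) => elimNat (fun (η : Nat) => Nat) k (fun (i : Nat) => fun (o : Nat) => succ o) p) 1 0) (fun (κ : Nat) => fun (h : Nat) => fun (ξ : Vec Nat κ) => fun (β : Nat) => β) 0 (vnil Nat))
  ~> succ (succ (succ (elimVec Nat (fun (e : Nat) => fun (γ : Vec Nat e) => Nat) ((fun (z : Nat) => fun (k : Nat) => elimNat (fun (p : Nat) => Nat) z (fun (η : Nat) => fun (i : Nat) => succ i) k) 1 0) (fun (o : Nat) => fun (κ : Nat) => fun (h : Vec Nat o) => fun (ξ : Nat) => ξ) 0 (vnil Nat))))
  ~> succ (succ (succ ((fun (e : Nat) => fun (γ : Nat) => elimNat (fun (z : Nat) => Nat) e (fun (k : Nat) => fun (p : Nat) => succ p) γ) 1 0)))
  ~> succ (succ (succ ((fun (e : Nat) => elimNat (fun (γ : Nat) => Nat) 1 (fun (z : Nat) => fun (k : Nat) => succ k) e) 0)))
  ~> succ (succ (succ (elimNat (fun (e : Nat) => Nat) 1 (fun (γ : Nat) => fun (z : Nat) => succ z) 0)))
  ~> 4
inferred type:
  Nat


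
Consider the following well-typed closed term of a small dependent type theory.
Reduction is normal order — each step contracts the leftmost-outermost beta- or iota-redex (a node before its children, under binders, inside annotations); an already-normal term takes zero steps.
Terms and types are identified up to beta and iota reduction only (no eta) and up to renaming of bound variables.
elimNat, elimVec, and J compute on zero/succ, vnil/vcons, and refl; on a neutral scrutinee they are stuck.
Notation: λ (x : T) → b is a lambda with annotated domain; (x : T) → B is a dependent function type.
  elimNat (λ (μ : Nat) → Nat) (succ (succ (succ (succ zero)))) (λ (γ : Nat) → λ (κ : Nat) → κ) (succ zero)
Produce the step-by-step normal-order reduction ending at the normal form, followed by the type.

normal-order reduction:
  elimNat (λ (μ : Nat) → Nat) (succ (succ (succ (succ zero)))) (λ (γ : Nat) → λ (κ : Nat) → κ) (succ zero)
  ~> (λ (μ : Nat) → λ (γ : Nat) → γ) zero (elimNat (λ (κ : Nat) → Nat) (succ (succ (succ (succ zero)))) (λ (z : Nat) → λ (σ : Nat) → σ) zero)
  ~> (λ (μ : Nat) → μ) (elimNat (λ (γ : Nat) → Nat) (succ (succ (succ (succ zero)))) (λ (κ : Nat) → λ (z : Nat) → z) zero)
  ~> elimNat (λ (μ : Nat) → Nat) (succ (succ (succ (succ zero)))) (λ (γ : Nat) → λ (κ : Nat) → κ) zero
  ~> succ (succ (succ (succ zero)))
inferred type:
  Nat


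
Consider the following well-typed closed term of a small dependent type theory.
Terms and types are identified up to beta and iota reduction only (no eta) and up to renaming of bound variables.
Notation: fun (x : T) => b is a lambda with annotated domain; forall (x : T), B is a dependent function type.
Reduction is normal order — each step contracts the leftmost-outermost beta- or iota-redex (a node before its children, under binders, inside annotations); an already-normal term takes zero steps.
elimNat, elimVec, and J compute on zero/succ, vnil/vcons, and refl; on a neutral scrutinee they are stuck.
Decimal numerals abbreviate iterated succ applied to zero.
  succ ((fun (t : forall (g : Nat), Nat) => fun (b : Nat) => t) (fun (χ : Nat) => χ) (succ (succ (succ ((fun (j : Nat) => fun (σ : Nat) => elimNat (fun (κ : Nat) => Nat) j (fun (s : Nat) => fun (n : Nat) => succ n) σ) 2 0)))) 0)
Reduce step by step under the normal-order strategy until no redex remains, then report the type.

normal-order reduction:
  succ ((fun (t : forall (g : Nat), Nat) => fun (b : Nat) => t) (fun (χ : Nat) => χ) (succ (succ (succ ((fun (j : Nat) => fun (σ : Nat) => elimNat (fun (κ : Nat) => Nat) j (fun (s : Nat) => fun (n : Nat) => succ n) σ) 2 0)))) 0)
  ~> succ ((fun (t : Nat) => fun (g : Nat) => g) (succ (succ (succ ((fun (b : Nat) => fun (χ : Nat) => elimNat (fun (j : Nat) => Nat) b (fun (σ : Nat) => fun (κ : Nat) => succ κ) χ) 2 0)))) 0)
  ~> succ ((fun (t : Nat) => t) 0)
  ~> 1
the term's type:
  Nat


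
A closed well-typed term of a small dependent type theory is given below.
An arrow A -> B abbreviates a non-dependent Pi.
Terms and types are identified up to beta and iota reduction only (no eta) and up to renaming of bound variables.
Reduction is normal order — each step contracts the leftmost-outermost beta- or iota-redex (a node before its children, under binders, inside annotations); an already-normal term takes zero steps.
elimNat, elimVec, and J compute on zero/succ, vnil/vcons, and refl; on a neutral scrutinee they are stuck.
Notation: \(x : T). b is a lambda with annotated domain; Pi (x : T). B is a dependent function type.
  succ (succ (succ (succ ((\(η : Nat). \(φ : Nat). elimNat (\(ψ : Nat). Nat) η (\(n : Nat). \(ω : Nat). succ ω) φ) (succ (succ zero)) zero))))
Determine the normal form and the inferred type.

resulting normal form:
  succ (succ (succ (succ (succ (succ zero)))))
the term's type:
  Nat


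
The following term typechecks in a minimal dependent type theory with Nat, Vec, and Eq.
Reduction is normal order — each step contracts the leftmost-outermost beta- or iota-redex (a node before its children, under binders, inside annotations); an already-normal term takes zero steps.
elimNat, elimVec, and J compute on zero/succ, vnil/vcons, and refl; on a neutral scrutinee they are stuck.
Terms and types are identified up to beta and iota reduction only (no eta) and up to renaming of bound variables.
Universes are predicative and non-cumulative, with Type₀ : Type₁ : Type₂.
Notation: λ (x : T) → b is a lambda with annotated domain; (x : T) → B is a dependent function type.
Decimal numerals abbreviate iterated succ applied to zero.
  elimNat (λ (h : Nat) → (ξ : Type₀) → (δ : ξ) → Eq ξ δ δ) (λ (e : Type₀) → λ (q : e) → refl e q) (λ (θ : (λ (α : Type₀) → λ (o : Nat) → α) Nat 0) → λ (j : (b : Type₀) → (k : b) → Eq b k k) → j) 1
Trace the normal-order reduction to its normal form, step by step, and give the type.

normal-order reduction:
  elimNat (λ (h : Nat) → (ξ : Type₀) → (δ : ξ) → Eq ξ δ δ) (λ (e : Type₀) → λ (q : e) → refl e q) (λ (θ : (λ (α : Type₀) → λ (o : Nat) → α) Nat 0) → λ (j : (b : Type₀) → (k : b) → Eq b k k) → j) 1
  ~> (λ (h : (λ (ξ : Type₀) → λ (δ : Nat) → ξ) Nat 0) → λ (e : (q : Type₀) → (θ : q) → Eq q θ θ) → e) 0 (elimNat (λ (α : Nat) → (o : Type₀) → (j : o) → Eq o j j) (λ (b : Type₀) → λ (k : b) → refl b k) (λ (i : (λ (n : Type₀) → λ (z : Nat) → n) Nat 0) → λ (μ : (η : Type₀) → (g : η) → Eq η g g) → μ) 0)
  ~> (λ (h : (ξ : Type₀) → (δ : ξ) → Eq ξ δ δ) → h) (elimNat (λ (e : Nat) → (q : Type₀) → (θ : q) → Eq q θ θ) (λ (α : Type₀) → λ (o : α) → refl α o) (λ (j : (λ (b : Type₀) → λ (k : Nat) → b) Nat 0) → λ (i : (n : Type₀) → (z : n) → Eq n z z) → i) 0)
  ~> elimNat (λ (h : Nat) → (ξ : Type₀) → (δ : ξ) → Eq ξ δ δ) (λ (e : Type₀) → λ (q : e) → refl e q) (λ (θ : (λ (α : Type₀) → λ (o : Nat) → α) Nat 0) → λ (j : (b : Type₀) → (k : b) → Eq b k k) → j) 0
  ~> λ (h : Type₀) → λ (ξ : h) → refl h ξ
inferred type:
  (h : Type₀) → (ξ : h) → Eq h ξ ξ


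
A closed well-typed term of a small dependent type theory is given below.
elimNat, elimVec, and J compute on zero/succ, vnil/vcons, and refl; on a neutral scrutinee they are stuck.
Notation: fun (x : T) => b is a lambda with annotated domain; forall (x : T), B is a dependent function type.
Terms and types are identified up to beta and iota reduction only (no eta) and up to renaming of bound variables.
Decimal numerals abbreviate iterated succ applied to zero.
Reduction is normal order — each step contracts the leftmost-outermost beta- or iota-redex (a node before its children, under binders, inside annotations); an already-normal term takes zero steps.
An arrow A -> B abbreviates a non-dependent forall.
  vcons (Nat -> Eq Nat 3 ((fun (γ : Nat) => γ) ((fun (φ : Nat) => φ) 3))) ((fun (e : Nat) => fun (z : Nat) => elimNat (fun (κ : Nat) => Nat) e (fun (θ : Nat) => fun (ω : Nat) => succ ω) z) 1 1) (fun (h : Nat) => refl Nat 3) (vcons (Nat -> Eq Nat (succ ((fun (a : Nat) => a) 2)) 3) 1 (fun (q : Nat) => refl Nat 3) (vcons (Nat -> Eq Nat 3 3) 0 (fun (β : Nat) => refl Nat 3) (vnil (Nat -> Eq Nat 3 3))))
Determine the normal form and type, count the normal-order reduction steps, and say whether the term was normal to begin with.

normal form:
  vcons (Nat -> Eq Nat 3 3) 2 (fun (γ : Nat) => refl Nat 3) (vcons (Nat -> Eq Nat 3 3) 1 (fun (φ : Nat) => refl Nat 3) (vcons (Nat -> Eq Nat 3 3) 0 (fun (e : Nat) => refl Nat 3) (vnil (Nat -> Eq Nat 3 3))))
type:
  Vec (Nat -> Eq Nat 3 3) 3
normal-order step count: 9
already normal: no
first redex: a beta-redex


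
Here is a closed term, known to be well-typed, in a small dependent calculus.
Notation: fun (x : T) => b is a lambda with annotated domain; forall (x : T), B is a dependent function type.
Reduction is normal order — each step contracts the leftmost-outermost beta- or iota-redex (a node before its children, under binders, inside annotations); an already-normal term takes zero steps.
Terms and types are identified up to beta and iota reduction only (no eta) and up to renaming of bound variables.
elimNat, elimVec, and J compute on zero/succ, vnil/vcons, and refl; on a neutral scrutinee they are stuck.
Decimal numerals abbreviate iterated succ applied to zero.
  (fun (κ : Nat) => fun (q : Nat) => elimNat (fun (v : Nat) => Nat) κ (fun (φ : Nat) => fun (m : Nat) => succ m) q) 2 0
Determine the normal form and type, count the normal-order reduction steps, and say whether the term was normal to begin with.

normal form:
  2
type:
  Nat
steps to reach normal form (normal order): 3
started in normal form: no
first redex: a beta-redex


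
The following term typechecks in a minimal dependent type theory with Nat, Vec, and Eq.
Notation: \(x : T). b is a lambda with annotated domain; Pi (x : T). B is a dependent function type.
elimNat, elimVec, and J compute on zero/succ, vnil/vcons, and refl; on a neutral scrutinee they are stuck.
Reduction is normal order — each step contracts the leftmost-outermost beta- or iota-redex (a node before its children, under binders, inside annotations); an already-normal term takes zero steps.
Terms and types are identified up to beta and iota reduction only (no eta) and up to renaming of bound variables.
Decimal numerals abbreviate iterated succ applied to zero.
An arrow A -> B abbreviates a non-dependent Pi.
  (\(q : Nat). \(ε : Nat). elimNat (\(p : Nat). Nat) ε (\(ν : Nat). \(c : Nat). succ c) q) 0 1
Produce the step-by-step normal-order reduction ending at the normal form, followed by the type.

reduction (normal order):
  (\(q : Nat). \(ε : Nat). elimNat (\(p : Nat). Nat) ε (\(ν : Nat). \(c : Nat). succ c) q) 0 1
  ~> (\(q : Nat). elimNat (\(ε : Nat). Nat) q (\(p : Nat). \(ν : Nat). succ ν) 0) 1
  ~> elimNat (\(q : Nat). Nat) 1 (\(ε : Nat). \(p : Nat). succ p) 0
  ~> 1
the term's type:
  Nat


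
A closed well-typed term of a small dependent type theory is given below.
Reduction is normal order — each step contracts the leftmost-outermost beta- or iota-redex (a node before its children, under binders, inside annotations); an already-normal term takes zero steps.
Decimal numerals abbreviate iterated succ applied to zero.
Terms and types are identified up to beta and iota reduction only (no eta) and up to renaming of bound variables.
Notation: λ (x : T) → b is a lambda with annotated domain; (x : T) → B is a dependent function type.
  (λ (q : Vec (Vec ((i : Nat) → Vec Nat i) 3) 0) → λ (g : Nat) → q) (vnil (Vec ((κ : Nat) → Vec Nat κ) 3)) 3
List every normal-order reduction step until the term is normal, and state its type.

normal-order reduction:
  (λ (q : Vec (Vec ((i : Nat) → Vec Nat i) 3) 0) → λ (g : Nat) → q) (vnil (Vec ((κ : Nat) → Vec Nat κ) 3)) 3
  ~> (λ (q : Nat) → vnil (Vec ((i : Nat) → Vec Nat i) 3)) 3
  ~> vnil (Vec ((q : Nat) → Vec Nat q) 3)
the term's type:
  Vec (Vec ((q : Nat) → Vec Nat q) 3) 0


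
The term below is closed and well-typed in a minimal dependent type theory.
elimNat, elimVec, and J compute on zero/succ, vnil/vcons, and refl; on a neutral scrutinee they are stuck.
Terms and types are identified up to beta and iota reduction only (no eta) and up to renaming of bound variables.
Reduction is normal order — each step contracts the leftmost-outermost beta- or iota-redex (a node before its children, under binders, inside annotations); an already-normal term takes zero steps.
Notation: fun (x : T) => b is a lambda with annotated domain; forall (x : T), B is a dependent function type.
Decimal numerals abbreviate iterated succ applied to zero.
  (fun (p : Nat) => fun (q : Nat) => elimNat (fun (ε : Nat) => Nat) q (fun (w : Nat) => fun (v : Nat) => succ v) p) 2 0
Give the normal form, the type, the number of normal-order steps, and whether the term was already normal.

reduced normal form:
  2
type:
  Nat
reduction steps (normal order): 9
already normal: no
first redex: a beta-redex


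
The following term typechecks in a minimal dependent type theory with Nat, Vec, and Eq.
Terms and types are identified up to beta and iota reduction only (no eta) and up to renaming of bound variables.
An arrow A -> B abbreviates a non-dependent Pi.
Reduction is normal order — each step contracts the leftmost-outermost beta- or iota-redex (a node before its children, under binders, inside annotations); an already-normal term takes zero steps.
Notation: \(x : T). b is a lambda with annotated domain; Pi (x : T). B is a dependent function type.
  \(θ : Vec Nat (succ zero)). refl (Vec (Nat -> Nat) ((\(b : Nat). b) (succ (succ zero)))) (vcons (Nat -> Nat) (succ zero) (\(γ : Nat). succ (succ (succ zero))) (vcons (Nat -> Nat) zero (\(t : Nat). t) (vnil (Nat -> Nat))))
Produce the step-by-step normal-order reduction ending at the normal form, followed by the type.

normal-order reduction sequence:
  \(θ : Vec Nat (succ zero)). refl (Vec (Nat -> Nat) ((\(b : Nat). b) (succ (succ zero)))) (vcons (Nat -> Nat) (succ zero) (\(γ : Nat). succ (succ (succ zero))) (vcons (Nat -> Nat) zero (\(t : Nat). t) (vnil (Nat -> Nat))))
  ~> \(θ : Vec Nat (succ zero)). refl (Vec (Nat -> Nat) (succ (succ zero))) (vcons (Nat -> Nat) (succ zero) (\(b : Nat). succ (succ (succ zero))) (vcons (Nat -> Nat) zero (\(γ : Nat). γ) (vnil (Nat -> Nat))))
inferred type:
  Vec Nat (succ zero) -> Eq (Vec (Nat -> Nat) (succ (succ zero))) (vcons (Nat -> Nat) (succ zero) (\(θ : Nat). succ (succ (succ zero))) (vcons (Nat -> Nat) zero (\(b : Nat). b) (vnil (Nat -> Nat)))) (vcons (Nat -> Nat) (succ zero) (\(γ : Nat). succ (succ (succ zero))) (vcons (Nat -> Nat) zero (\(t : Nat). t) (vnil (Nat -> Nat))))


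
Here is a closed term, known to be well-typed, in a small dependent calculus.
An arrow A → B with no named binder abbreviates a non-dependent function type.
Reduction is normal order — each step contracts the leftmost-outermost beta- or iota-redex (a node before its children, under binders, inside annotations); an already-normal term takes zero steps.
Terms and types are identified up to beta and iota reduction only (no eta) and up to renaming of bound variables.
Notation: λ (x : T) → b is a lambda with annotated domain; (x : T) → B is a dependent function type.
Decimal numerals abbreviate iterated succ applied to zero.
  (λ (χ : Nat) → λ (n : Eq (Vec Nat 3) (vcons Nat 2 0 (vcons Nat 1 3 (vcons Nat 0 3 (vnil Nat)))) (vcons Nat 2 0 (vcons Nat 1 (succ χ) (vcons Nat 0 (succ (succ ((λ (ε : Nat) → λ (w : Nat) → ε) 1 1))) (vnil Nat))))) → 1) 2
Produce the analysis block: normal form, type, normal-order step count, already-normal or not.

resulting normal form:
  λ (χ : Eq (Vec Nat 3) (vcons Nat 2 0 (vcons Nat 1 3 (vcons Nat 0 3 (vnil Nat)))) (vcons Nat 2 0 (vcons Nat 1 3 (vcons Nat 0 3 (vnil Nat))))) → 1
the term's type:
  Eq (Vec Nat 3) (vcons Nat 2 0 (vcons Nat 1 3 (vcons Nat 0 3 (vnil Nat)))) (vcons Nat 2 0 (vcons Nat 1 3 (vcons Nat 0 3 (vnil Nat)))) → Nat
reduction steps (normal order): 3
started in normal form: no
first contracted redex: a beta-redex


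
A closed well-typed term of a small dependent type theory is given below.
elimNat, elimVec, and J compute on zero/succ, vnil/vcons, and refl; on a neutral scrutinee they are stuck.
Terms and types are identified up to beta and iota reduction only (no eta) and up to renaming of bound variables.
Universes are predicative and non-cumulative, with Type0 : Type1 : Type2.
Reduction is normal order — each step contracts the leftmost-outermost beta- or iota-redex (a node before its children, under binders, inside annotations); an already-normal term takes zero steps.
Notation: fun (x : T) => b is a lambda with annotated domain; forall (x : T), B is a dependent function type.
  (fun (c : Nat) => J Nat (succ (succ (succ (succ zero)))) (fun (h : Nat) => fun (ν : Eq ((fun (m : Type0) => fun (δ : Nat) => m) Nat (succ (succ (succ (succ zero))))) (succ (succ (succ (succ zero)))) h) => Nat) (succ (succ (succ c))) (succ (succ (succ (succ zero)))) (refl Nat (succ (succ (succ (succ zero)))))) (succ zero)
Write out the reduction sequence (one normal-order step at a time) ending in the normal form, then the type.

reduction (normal order):
  (fun (c : Nat) => J Nat (succ (succ (succ (succ zero)))) (fun (h : Nat) => fun (ν : Eq ((fun (m : Type0) => fun (δ : Nat) => m) Nat (succ (succ (succ (succ zero))))) (succ (succ (succ (succ zero)))) h) => Nat) (succ (succ (succ c))) (succ (succ (succ (succ zero)))) (refl Nat (succ (succ (succ (succ zero)))))) (succ zero)
  ~> J Nat (succ (succ (succ (succ zero)))) (fun (c : Nat) => fun (h : Eq ((fun (ν : Type0) => fun (m : Nat) => ν) Nat (succ (succ (succ (succ zero))))) (succ (succ (succ (succ zero)))) c) => Nat) (succ (succ (succ (succ zero)))) (succ (succ (succ (succ zero)))) (refl Nat (succ (succ (succ (succ zero)))))
  ~> succ (succ (succ (succ zero)))
type:
  Nat


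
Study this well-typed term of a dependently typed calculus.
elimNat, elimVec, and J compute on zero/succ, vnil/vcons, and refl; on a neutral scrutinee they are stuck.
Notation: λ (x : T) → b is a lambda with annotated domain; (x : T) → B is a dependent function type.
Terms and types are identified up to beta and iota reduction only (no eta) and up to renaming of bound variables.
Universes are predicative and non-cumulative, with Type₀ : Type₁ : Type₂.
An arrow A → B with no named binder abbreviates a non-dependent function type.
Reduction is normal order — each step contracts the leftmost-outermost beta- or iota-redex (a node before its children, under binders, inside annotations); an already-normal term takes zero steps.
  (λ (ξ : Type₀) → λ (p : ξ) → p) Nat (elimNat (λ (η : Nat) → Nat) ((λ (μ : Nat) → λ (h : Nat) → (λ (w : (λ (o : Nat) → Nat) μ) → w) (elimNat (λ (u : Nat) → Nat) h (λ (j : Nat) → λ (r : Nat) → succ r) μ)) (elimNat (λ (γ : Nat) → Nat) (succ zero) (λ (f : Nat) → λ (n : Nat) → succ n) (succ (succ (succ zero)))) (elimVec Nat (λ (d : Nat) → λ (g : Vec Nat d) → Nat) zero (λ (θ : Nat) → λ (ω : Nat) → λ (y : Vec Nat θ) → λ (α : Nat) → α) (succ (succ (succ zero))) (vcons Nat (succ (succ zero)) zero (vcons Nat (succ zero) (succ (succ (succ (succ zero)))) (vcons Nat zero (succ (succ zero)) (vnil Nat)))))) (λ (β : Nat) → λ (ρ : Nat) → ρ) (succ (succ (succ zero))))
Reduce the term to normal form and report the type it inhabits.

normal form:
  succ (succ (succ (succ zero)))
type:
  Nat
observation: reduction starts at a beta-redex, and 54 normal-order steps reach the normal form.


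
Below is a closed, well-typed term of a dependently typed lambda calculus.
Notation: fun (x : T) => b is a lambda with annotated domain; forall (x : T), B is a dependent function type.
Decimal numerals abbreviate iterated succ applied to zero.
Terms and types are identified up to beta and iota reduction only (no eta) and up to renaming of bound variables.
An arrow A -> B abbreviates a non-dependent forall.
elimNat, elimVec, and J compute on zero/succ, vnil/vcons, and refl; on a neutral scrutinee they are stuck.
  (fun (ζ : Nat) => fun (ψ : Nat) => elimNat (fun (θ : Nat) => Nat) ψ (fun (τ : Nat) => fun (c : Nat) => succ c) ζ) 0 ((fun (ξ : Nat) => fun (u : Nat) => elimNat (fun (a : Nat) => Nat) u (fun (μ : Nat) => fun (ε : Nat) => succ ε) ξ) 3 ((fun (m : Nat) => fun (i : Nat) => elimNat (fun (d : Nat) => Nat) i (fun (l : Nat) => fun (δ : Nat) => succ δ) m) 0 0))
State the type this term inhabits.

type:
  Nat


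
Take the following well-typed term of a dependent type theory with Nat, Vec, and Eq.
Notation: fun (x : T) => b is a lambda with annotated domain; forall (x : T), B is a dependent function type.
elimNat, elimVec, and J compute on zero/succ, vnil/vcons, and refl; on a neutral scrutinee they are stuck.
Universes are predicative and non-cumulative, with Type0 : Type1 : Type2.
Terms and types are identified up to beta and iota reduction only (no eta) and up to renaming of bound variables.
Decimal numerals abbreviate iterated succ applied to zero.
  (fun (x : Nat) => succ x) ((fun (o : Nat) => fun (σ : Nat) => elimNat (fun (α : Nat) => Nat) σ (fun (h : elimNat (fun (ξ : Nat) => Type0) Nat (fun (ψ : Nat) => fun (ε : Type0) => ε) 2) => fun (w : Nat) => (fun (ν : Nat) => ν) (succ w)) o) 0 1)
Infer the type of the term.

the term's type:
  Nat


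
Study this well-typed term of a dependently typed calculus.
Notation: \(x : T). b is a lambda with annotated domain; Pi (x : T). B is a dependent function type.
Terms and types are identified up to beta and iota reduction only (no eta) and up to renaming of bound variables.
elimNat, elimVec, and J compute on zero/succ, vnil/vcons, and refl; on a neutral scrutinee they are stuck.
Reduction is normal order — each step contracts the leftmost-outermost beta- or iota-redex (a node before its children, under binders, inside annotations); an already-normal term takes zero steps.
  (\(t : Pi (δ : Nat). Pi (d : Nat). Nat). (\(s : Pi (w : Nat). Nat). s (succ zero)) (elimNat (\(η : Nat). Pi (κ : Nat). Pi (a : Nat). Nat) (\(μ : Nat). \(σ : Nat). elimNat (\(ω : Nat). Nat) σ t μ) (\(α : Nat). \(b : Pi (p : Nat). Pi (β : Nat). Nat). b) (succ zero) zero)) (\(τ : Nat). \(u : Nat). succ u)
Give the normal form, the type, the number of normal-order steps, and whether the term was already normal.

reduced normal form:
  succ zero
inferred type:
  Nat
steps to reach normal form (normal order): 9
already normal: no
first redex: a beta-redex


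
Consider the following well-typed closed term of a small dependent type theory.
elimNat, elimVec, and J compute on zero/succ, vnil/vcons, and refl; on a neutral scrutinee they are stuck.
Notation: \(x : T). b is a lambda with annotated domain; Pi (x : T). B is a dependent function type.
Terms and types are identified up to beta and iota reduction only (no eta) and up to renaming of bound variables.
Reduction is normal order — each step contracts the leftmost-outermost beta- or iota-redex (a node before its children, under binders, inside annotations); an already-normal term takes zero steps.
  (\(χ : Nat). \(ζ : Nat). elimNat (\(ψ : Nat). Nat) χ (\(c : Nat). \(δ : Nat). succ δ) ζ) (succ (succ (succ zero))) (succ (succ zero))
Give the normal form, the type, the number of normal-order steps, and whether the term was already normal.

reduced normal form:
  succ (succ (succ (succ (succ zero))))
type:
  Nat
normal-order step count: 9
term was already normal: no
first contracted redex: a beta-redex


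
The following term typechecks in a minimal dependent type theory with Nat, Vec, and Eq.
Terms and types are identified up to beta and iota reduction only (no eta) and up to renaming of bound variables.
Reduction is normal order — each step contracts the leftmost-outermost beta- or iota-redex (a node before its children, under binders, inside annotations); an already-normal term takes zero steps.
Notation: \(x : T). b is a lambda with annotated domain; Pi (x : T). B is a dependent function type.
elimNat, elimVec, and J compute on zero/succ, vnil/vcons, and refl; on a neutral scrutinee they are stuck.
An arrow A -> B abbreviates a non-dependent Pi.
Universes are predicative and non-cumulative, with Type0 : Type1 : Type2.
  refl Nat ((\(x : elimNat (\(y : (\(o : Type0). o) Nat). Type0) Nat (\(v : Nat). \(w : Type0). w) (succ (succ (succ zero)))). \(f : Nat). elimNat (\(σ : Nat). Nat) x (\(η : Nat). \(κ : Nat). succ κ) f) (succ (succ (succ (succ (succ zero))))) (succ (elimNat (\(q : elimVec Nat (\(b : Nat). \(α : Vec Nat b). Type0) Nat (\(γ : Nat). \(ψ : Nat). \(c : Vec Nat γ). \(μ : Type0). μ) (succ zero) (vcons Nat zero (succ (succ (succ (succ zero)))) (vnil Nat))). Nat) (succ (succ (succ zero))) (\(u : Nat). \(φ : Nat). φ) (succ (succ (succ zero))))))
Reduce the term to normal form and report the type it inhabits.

normal form:
  refl Nat (succ (succ (succ (succ (succ (succ (succ (succ (succ zero)))))))))
inferred type:
  Eq Nat (succ (succ (succ (succ (succ (succ (succ (succ (succ zero))))))))) (succ (succ (succ (succ (succ (succ (succ (succ (succ zero)))))))))
observation: contracting a beta-redex first, the term normalizes in 25 steps.


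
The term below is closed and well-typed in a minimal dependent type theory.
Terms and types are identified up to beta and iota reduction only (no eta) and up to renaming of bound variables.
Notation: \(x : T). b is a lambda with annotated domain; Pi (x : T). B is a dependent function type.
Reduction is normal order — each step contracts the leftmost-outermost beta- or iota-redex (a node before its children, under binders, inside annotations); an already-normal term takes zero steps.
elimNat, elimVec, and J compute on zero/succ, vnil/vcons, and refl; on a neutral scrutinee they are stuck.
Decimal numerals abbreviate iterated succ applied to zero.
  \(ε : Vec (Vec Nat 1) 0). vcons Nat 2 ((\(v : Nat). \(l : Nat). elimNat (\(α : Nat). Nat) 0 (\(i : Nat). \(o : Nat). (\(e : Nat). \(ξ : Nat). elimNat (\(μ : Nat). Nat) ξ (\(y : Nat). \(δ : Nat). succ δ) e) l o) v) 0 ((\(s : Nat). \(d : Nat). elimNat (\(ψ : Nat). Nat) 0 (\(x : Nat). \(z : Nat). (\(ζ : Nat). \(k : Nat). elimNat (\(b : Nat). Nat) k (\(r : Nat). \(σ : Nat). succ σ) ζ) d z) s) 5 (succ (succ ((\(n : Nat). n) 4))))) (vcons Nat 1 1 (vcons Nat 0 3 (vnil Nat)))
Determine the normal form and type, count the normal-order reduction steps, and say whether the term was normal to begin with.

normal form:
  \(ε : Vec (Vec Nat 1) 0). vcons Nat 2 0 (vcons Nat 1 1 (vcons Nat 0 3 (vnil Nat)))
type:
  Pi (ε : Vec (Vec Nat 1) 0). Vec Nat 3
reduction steps (normal order): 3
started in normal form: no
first contracted redex: a beta-redex


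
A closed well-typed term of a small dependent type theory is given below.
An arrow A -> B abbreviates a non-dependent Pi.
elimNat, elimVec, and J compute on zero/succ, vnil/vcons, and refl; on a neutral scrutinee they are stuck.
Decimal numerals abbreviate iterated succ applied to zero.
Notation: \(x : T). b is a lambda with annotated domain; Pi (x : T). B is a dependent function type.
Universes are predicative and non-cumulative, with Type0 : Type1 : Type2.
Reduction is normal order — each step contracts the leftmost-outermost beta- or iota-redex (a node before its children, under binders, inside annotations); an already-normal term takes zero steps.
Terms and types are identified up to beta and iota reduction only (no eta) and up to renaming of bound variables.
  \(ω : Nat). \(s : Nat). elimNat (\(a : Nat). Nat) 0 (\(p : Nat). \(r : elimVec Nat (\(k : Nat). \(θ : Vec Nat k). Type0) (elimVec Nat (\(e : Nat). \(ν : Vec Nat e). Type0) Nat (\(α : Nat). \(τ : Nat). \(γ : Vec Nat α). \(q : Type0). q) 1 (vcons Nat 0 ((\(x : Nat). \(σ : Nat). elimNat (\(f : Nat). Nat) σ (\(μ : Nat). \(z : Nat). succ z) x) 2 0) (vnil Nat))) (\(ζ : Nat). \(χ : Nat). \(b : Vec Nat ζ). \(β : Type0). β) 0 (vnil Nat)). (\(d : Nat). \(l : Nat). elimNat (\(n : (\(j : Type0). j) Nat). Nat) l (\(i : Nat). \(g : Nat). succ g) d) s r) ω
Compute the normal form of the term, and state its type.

resulting normal form:
  \(ω : Nat). \(s : Nat). elimNat (\(a : Nat). Nat) 0 (\(p : Nat). \(r : Nat). elimNat (\(k : Nat). Nat) r (\(θ : Nat). \(e : Nat). succ e) s) ω
inferred type:
  Nat -> Nat -> Nat


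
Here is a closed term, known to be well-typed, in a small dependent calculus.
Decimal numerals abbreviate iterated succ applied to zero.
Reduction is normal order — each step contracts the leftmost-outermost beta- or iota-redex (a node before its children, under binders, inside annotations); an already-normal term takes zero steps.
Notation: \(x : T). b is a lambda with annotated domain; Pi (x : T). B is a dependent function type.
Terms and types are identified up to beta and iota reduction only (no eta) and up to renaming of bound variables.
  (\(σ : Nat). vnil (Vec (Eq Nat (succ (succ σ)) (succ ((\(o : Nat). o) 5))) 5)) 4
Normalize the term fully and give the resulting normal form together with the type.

reduced normal form:
  vnil (Vec (Eq Nat 6 6) 5)
the term's type:
  Vec (Vec (Eq Nat 6 6) 5) 0
observation: reduction starts at a beta-redex, and 2 normal-order steps reach the normal form.


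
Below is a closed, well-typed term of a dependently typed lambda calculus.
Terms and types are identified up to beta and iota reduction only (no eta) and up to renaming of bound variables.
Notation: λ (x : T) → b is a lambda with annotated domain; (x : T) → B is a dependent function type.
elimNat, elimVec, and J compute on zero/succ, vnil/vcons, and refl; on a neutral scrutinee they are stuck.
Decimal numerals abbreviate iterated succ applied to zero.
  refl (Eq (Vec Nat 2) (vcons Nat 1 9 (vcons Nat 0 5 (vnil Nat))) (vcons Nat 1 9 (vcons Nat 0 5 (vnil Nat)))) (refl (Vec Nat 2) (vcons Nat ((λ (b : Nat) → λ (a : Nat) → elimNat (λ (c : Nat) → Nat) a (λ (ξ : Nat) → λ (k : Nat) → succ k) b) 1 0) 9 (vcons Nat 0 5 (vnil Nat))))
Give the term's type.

type:
  Eq (Eq (Vec Nat 2) (vcons Nat 1 9 (vcons Nat 0 5 (vnil Nat))) (vcons Nat 1 9 (vcons Nat 0 5 (vnil Nat)))) (refl (Vec Nat 2) (vcons Nat 1 9 (vcons Nat 0 5 (vnil Nat)))) (refl (Vec Nat 2) (vcons Nat 1 9 (vcons Nat 0 5 (vnil Nat))))


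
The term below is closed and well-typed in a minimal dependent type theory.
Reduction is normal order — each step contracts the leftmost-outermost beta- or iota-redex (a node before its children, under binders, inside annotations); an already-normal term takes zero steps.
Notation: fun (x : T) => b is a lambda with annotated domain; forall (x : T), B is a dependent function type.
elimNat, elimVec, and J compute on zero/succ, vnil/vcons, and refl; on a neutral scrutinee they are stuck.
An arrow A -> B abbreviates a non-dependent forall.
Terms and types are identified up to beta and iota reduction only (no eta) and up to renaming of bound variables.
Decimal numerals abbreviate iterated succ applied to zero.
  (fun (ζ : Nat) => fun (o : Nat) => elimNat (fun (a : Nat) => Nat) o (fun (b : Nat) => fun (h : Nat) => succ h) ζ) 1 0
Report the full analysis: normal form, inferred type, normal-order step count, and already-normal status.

reduced normal form:
  1
inferred type:
  Nat
reduction steps (normal order): 6
term was already normal: no
first contracted redex: a beta-redex
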